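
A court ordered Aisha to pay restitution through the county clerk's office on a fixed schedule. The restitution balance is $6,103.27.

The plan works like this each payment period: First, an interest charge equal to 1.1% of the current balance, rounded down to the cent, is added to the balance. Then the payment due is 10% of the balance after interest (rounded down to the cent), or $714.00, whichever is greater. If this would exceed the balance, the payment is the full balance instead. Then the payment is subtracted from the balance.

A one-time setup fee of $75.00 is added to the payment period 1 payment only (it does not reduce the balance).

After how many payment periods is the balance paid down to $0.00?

10

Payment period 1: opening $6,103.27; interest $67.13 → $6,170.40; payment $714.00 (+ $75.00 fee); balance $5,456.40
Payment period 2: opening $5,456.40; interest $60.02 → $5,516.42; payment $714.00; balance $4,802.42
Payment period 3: opening $4,802.42; interest $52.82 → $4,855.24; payment $714.00; balance $4,141.24
Payment period 4: opening $4,141.24; interest $45.55 → $4,186.79; payment $714.00; balance $3,472.79
Payment period 5: opening $3,472.79; interest $38.20 → $3,510.99; payment $714.00; balance $2,796.99
Payment period 6: opening $2,796.99; interest $30.76 → $2,827.75; payment $714.00; balance $2,113.75
Payment period 7: opening $2,113.75; interest $23.25 → $2,137.00; payment $714.00; balance $1,423.00
Payment period 8: opening $1,423.00; interest $15.65 → $1,438.65; payment $714.00; balance $724.65
Payment period 9: opening $724.65; interest $7.97 → $732.62; payment $714.00; balance $18.62
Payment period 10: opening $18.62; interest $0.20 → $18.82; payment $18.82; balance $0.00
Balance reaches $0.00 in payment period 10.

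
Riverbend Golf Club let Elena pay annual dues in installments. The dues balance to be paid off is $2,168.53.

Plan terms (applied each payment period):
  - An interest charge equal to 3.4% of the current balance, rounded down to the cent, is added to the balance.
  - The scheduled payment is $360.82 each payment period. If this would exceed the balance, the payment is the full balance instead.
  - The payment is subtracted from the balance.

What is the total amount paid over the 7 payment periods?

$2,467.60

# | Opening | Interest | Payment | End bal
1 | $2,168.53 | $73.73 | $360.82 | $1,881.44
2 | $1,881.44 | $63.96 | $360.82 | $1,584.58
3 | $1,584.58 | $53.87 | $360.82 | $1,277.63
4 | $1,277.63 | $43.43 | $360.82 | $960.24
5 | $960.24 | $32.64 | $360.82 | $632.06
6 | $632.06 | $21.49 | $360.82 | $292.73
7 | $292.73 | $9.95 | $302.68 | $0.00
Total paid: $2,467.60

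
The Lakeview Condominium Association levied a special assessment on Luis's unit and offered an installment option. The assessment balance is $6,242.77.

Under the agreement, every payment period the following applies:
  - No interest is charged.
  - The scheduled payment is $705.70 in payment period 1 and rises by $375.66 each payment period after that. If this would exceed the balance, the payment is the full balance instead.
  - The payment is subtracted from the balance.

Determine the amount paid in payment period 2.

$1,081.36

Payment period 1: opening $6,242.77; payment $705.70; balance $5,537.07
Payment period 2: opening $5,537.07; payment $1,081.36; balance $4,455.71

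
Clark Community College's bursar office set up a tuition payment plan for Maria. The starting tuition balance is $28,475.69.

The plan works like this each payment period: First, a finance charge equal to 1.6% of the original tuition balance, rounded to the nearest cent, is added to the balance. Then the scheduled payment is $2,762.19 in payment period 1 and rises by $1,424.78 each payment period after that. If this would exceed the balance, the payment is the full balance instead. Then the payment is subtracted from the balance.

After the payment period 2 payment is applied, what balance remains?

Payment period 1: $28,475.69 +$455.61 interest = $28,931.30; pay $2,762.19 → $26,169.11
Payment period 2: $26,169.11 +$455.61 interest = $26,624.72; pay $4,186.97 → $22,437.75

$22,437.75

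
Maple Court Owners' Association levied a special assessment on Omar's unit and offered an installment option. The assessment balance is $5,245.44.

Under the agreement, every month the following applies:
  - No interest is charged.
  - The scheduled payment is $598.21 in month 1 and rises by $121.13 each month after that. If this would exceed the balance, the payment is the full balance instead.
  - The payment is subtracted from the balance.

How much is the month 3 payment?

Month 1: opening $5,245.44; payment $598.21; balance $4,647.23
Month 2: opening $4,647.23; payment $719.34; balance $3,927.89
Month 3: opening $3,927.89; payment $840.47; balance $3,087.42

$840.47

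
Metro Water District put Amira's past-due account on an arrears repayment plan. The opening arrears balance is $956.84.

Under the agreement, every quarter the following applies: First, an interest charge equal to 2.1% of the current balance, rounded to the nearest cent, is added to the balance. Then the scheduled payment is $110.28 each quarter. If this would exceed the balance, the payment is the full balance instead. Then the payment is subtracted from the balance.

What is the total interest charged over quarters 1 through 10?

Quarter 1: opening $956.84; interest $20.09 → $976.93; payment $110.28; balance $866.65
Quarter 2: opening $866.65; interest $18.20 → $884.85; payment $110.28; balance $774.57
Quarter 3: opening $774.57; interest $16.27 → $790.84; payment $110.28; balance $680.56
Quarter 4: opening $680.56; interest $14.29 → $694.85; payment $110.28; balance $584.57
Quarter 5: opening $584.57; interest $12.28 → $596.85; payment $110.28; balance $486.57
Quarter 6: opening $486.57; interest $10.22 → $496.79; payment $110.28; balance $386.51
Quarter 7: opening $386.51; interest $8.12 → $394.63; payment $110.28; balance $284.35
Quarter 8: opening $284.35; interest $5.97 → $290.32; payment $110.28; balance $180.04
Quarter 9: opening $180.04; interest $3.78 → $183.82; payment $110.28; balance $73.54
Quarter 10: opening $73.54; interest $1.54 → $75.08; payment $75.08; balance $0.00
Total interest: $20.09 + $18.20 + $16.27 + $14.29 + $12.28 + $10.22 + $8.12 + $5.97 + $3.78 + $1.54 = $110.76

$110.76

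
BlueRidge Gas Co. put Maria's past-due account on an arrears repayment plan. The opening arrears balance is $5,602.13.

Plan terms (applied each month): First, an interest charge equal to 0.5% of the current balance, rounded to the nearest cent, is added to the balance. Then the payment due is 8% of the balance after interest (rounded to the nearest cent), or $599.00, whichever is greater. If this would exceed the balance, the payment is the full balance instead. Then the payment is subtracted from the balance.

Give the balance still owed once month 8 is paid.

Month 1: opening $5,602.13; interest $28.01 → $5,630.14; payment $599.00; balance $5,031.14
Month 2: opening $5,031.14; interest $25.16 → $5,056.30; payment $599.00; balance $4,457.30
Month 3: opening $4,457.30; interest $22.29 → $4,479.59; payment $599.00; balance $3,880.59
Month 4: opening $3,880.59; interest $19.40 → $3,899.99; payment $599.00; balance $3,300.99
Month 5: opening $3,300.99; interest $16.50 → $3,317.49; payment $599.00; balance $2,718.49
Month 6: opening $2,718.49; interest $13.59 → $2,732.08; payment $599.00; balance $2,133.08
Month 7: opening $2,133.08; interest $10.67 → $2,143.75; payment $599.00; balance $1,544.75
Month 8: opening $1,544.75; interest $7.72 → $1,552.47; payment $599.00; balance $953.47

$953.47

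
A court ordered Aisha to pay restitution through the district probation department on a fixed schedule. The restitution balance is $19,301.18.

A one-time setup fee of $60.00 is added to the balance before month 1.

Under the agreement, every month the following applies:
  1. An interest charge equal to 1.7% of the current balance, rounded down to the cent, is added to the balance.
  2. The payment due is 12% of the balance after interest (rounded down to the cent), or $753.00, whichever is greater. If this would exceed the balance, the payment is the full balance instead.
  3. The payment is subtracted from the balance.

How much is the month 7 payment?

$1,214.10

Month 1: opening $19,361.18; interest $329.14 → $19,690.32; payment $2,362.83; balance $17,327.49
Month 2: opening $17,327.49; interest $294.56 → $17,622.05; payment $2,114.64; balance $15,507.41
Month 3: opening $15,507.41; interest $263.62 → $15,771.03; payment $1,892.52; balance $13,878.51
Month 4: opening $13,878.51; interest $235.93 → $14,114.44; payment $1,693.73; balance $12,420.71
Month 5: opening $12,420.71; interest $211.15 → $12,631.86; payment $1,515.82; balance $11,116.04
Month 6: opening $11,116.04; interest $188.97 → $11,305.01; payment $1,356.60; balance $9,948.41
Month 7: opening $9,948.41; interest $169.12 → $10,117.53; payment $1,214.10; balance $8,903.43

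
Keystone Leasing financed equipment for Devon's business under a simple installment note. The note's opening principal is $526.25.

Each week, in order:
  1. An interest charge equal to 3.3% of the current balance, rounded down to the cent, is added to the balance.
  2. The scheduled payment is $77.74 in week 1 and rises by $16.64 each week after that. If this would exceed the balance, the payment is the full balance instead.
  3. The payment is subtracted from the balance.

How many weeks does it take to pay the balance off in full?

Week 1: opening $526.25; interest $17.36 → $543.61; payment $77.74; balance $465.87
Week 2: opening $465.87; interest $15.37 → $481.24; payment $94.38; balance $386.86
Week 3: opening $386.86; interest $12.76 → $399.62; payment $111.02; balance $288.60
Week 4: opening $288.60; interest $9.52 → $298.12; payment $127.66; balance $170.46
Week 5: opening $170.46; interest $5.62 → $176.08; payment $144.30; balance $31.78
Week 6: opening $31.78; interest $1.04 → $32.82; payment $32.82; balance $0.00
Balance reaches $0.00 in week 6.

6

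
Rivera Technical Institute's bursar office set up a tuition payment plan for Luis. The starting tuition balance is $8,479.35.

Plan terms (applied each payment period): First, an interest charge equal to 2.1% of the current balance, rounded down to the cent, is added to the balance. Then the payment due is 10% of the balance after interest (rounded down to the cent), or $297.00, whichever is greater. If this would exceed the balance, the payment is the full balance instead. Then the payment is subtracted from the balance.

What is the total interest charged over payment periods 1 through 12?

$1,399.82

# | Opening | Interest | Payment | End bal
1 | $8,479.35 | $178.06 | $865.74 | $7,791.67
2 | $7,791.67 | $163.62 | $795.52 | $7,159.77
3 | $7,159.77 | $150.35 | $731.01 | $6,579.11
4 | $6,579.11 | $138.16 | $671.72 | $6,045.55
5 | $6,045.55 | $126.95 | $617.25 | $5,555.25
6 | $5,555.25 | $116.66 | $567.19 | $5,104.72
7 | $5,104.72 | $107.19 | $521.19 | $4,690.72
8 | $4,690.72 | $98.50 | $478.92 | $4,310.30
9 | $4,310.30 | $90.51 | $440.08 | $3,960.73
10 | $3,960.73 | $83.17 | $404.39 | $3,639.51
11 | $3,639.51 | $76.42 | $371.59 | $3,344.34
12 | $3,344.34 | $70.23 | $341.45 | $3,073.12
Total interest: $178.06 + $163.62 + $150.35 + $138.16 + $126.95 + $116.66 + $107.19 + $98.50 + $90.51 + $83.17 + $76.42 + $70.23 = $1,399.82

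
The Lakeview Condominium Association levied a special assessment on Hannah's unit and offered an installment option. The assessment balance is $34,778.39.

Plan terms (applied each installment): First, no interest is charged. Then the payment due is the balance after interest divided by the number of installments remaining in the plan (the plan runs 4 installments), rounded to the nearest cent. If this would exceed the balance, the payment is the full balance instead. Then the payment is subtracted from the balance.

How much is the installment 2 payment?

Installment 1: $34,778.39 − $8,694.60 → $26,083.79
Installment 2: $26,083.79 − $8,694.60 → $17,389.19

$8,694.60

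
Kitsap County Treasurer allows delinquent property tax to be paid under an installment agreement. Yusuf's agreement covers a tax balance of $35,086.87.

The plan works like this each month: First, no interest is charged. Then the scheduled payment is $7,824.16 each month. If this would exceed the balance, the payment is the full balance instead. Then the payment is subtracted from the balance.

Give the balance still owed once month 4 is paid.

$3,790.23

Month 1: opening $35,086.87; payment $7,824.16; balance $27,262.71
Month 2: opening $27,262.71; payment $7,824.16; balance $19,438.55
Month 3: opening $19,438.55; payment $7,824.16; balance $11,614.39
Month 4: opening $11,614.39; payment $7,824.16; balance $3,790.23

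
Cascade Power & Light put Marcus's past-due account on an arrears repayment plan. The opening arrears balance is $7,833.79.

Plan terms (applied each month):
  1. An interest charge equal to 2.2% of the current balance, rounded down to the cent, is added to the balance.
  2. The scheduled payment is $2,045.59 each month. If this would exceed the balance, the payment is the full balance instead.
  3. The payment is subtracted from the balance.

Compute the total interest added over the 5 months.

Month 1: opening $7,833.79; interest $172.34 → $8,006.13; payment $2,045.59; balance $5,960.54
Month 2: opening $5,960.54; interest $131.13 → $6,091.67; payment $2,045.59; balance $4,046.08
Month 3: opening $4,046.08; interest $89.01 → $4,135.09; payment $2,045.59; balance $2,089.50
Month 4: opening $2,089.50; interest $45.96 → $2,135.46; payment $2,045.59; balance $89.87
Month 5: opening $89.87; interest $1.97 → $91.84; payment $91.84; balance $0.00
Total interest: $172.34 + $131.13 + $89.01 + $45.96 + $1.97 = $440.41

$440.41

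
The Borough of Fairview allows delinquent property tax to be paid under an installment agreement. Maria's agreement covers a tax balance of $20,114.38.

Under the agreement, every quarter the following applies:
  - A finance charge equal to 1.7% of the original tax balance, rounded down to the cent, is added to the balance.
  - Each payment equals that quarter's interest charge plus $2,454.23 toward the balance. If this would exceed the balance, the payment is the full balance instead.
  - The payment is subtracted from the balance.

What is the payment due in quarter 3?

$2,796.17

Quarter 1: $20,114.38 +$341.94 interest = $20,456.32; pay $2,796.17 → $17,660.15
Quarter 2: $17,660.15 +$341.94 interest = $18,002.09; pay $2,796.17 → $15,205.92
Quarter 3: $15,205.92 +$341.94 interest = $15,547.86; pay $2,796.17 → $12,751.69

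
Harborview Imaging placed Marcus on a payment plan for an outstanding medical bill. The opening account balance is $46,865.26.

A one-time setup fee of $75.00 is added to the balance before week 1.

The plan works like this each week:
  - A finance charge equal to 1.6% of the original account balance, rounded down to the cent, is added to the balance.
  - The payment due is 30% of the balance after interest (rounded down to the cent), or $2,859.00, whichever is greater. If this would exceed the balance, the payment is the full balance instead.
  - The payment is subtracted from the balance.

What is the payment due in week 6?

$3,028.40

# | Opening | Interest | Payment | End bal
1 | $46,940.26 | $749.84 | $14,307.03 | $33,383.07
2 | $33,383.07 | $749.84 | $10,239.87 | $23,893.04
3 | $23,893.04 | $749.84 | $7,392.86 | $17,250.02
4 | $17,250.02 | $749.84 | $5,399.95 | $12,599.91
5 | $12,599.91 | $749.84 | $4,004.92 | $9,344.83
6 | $9,344.83 | $749.84 | $3,028.40 | $7,066.27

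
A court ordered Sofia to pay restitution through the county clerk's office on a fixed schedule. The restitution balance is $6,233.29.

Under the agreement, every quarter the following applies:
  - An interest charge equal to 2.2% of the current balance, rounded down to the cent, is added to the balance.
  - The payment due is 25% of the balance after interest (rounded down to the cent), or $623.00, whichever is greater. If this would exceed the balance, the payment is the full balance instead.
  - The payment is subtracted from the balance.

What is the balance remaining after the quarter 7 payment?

$386.34

Quarter 1: opening $6,233.29; interest $137.13 → $6,370.42; payment $1,592.60; balance $4,777.82
Quarter 2: opening $4,777.82; interest $105.11 → $4,882.93; payment $1,220.73; balance $3,662.20
Quarter 3: opening $3,662.20; interest $80.56 → $3,742.76; payment $935.69; balance $2,807.07
Quarter 4: opening $2,807.07; interest $61.75 → $2,868.82; payment $717.20; balance $2,151.62
Quarter 5: opening $2,151.62; interest $47.33 → $2,198.95; payment $623.00; balance $1,575.95
Quarter 6: opening $1,575.95; interest $34.67 → $1,610.62; payment $623.00; balance $987.62
Quarter 7: opening $987.62; interest $21.72 → $1,009.34; payment $623.00; balance $386.34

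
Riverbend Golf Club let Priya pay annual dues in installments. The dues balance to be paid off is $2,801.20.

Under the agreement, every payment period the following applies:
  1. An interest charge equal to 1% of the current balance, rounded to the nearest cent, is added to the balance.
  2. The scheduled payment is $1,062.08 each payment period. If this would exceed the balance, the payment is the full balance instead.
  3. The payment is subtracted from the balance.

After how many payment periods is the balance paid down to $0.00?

Payment period 1: opening $2,801.20; interest $28.01 → $2,829.21; payment $1,062.08; balance $1,767.13
Payment period 2: opening $1,767.13; interest $17.67 → $1,784.80; payment $1,062.08; balance $722.72
Payment period 3: opening $722.72; interest $7.23 → $729.95; payment $729.95; balance $0.00
Balance reaches $0.00 in payment period 3.

3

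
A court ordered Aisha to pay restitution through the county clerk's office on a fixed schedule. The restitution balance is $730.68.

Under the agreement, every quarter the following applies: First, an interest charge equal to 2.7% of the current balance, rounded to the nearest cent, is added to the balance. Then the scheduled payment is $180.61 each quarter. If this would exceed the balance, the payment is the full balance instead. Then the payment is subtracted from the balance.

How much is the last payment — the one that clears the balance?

Quarter 1: opening $730.68; interest $19.73 → $750.41; payment $180.61; balance $569.80
Quarter 2: opening $569.80; interest $15.38 → $585.18; payment $180.61; balance $404.57
Quarter 3: opening $404.57; interest $10.92 → $415.49; payment $180.61; balance $234.88
Quarter 4: opening $234.88; interest $6.34 → $241.22; payment $180.61; balance $60.61
Quarter 5: opening $60.61; interest $1.64 → $62.25; payment $62.25; balance $0.00

$62.25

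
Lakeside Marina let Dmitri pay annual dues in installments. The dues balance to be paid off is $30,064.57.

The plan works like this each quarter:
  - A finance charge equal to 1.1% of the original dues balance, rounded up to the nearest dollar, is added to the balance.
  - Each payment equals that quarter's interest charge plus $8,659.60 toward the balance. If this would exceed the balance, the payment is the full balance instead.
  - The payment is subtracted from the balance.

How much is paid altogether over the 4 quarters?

$31,388.57

Quarter 1: opening $30,064.57; interest $331.00 → $30,395.57; payment $8,990.60; balance $21,404.97
Quarter 2: opening $21,404.97; interest $331.00 → $21,735.97; payment $8,990.60; balance $12,745.37
Quarter 3: opening $12,745.37; interest $331.00 → $13,076.37; payment $8,990.60; balance $4,085.77
Quarter 4: opening $4,085.77; interest $331.00 → $4,416.77; payment $4,416.77; balance $0.00
Total paid: $31,388.57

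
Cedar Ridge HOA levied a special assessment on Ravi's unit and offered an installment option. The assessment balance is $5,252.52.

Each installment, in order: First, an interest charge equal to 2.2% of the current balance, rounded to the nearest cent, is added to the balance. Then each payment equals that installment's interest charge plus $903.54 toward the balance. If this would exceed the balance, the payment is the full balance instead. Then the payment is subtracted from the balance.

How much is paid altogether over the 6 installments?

$5,647.69

Installment 1: $5,252.52 +$115.56 interest = $5,368.08; pay $1,019.10 → $4,348.98
Installment 2: $4,348.98 +$95.68 interest = $4,444.66; pay $999.22 → $3,445.44
Installment 3: $3,445.44 +$75.80 interest = $3,521.24; pay $979.34 → $2,541.90
Installment 4: $2,541.90 +$55.92 interest = $2,597.82; pay $959.46 → $1,638.36
Installment 5: $1,638.36 +$36.04 interest = $1,674.40; pay $939.58 → $734.82
Installment 6: $734.82 +$16.17 interest = $750.99; pay $750.99 → $0.00
Total paid: $5,647.69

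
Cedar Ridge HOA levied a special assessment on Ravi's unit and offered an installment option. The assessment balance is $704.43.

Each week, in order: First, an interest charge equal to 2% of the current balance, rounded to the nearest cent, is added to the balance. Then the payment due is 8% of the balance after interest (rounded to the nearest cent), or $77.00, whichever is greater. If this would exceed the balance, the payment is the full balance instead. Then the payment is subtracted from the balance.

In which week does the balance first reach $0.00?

# | Opening | Interest | Payment | End bal
1 | $704.43 | $14.09 | $77.00 | $641.52
2 | $641.52 | $12.83 | $77.00 | $577.35
3 | $577.35 | $11.55 | $77.00 | $511.90
4 | $511.90 | $10.24 | $77.00 | $445.14
5 | $445.14 | $8.90 | $77.00 | $377.04
6 | $377.04 | $7.54 | $77.00 | $307.58
7 | $307.58 | $6.15 | $77.00 | $236.73
8 | $236.73 | $4.73 | $77.00 | $164.46
9 | $164.46 | $3.29 | $77.00 | $90.75
10 | $90.75 | $1.82 | $77.00 | $15.57
11 | $15.57 | $0.31 | $15.88 | $0.00
Balance reaches $0.00 in week 11.

11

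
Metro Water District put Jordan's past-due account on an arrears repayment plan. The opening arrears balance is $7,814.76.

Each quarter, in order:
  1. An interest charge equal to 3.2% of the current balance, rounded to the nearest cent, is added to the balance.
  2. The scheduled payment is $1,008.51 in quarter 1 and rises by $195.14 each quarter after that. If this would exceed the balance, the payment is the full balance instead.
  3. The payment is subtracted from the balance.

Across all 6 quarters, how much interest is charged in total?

$992.54

Quarter 1: $7,814.76 +$250.07 interest = $8,064.83; pay $1,008.51 → $7,056.32
Quarter 2: $7,056.32 +$225.80 interest = $7,282.12; pay $1,203.65 → $6,078.47
Quarter 3: $6,078.47 +$194.51 interest = $6,272.98; pay $1,398.79 → $4,874.19
Quarter 4: $4,874.19 +$155.97 interest = $5,030.16; pay $1,593.93 → $3,436.23
Quarter 5: $3,436.23 +$109.96 interest = $3,546.19; pay $1,789.07 → $1,757.12
Quarter 6: $1,757.12 +$56.23 interest = $1,813.35; pay $1,813.35 → $0.00
Total interest: $250.07 + $225.80 + $194.51 + $155.97 + $109.96 + $56.23 = $992.54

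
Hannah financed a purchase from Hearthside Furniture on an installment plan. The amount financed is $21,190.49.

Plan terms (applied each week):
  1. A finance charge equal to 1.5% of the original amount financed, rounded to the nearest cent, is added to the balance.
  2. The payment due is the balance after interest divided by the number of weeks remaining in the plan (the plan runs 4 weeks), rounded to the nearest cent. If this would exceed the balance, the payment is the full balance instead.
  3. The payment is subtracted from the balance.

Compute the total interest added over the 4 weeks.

Week 1: $21,190.49 +$317.86 interest = $21,508.35; pay $5,377.09 → $16,131.26
Week 2: $16,131.26 +$317.86 interest = $16,449.12; pay $5,483.04 → $10,966.08
Week 3: $10,966.08 +$317.86 interest = $11,283.94; pay $5,641.97 → $5,641.97
Week 4: $5,641.97 +$317.86 interest = $5,959.83; pay $5,959.83 → $0.00
Total interest: $317.86 + $317.86 + $317.86 + $317.86 = $1,271.44

$1,271.44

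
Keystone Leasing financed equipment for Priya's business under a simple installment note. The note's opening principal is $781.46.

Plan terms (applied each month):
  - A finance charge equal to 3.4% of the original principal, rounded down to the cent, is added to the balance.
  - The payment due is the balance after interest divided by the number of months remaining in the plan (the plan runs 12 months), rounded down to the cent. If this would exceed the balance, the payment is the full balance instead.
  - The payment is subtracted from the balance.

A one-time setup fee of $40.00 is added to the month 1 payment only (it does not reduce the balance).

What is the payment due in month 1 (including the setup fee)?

Month 1: $781.46 +$26.56 interest = $808.02; pay $67.33 (+ $40.00 fee) → $740.69

$107.33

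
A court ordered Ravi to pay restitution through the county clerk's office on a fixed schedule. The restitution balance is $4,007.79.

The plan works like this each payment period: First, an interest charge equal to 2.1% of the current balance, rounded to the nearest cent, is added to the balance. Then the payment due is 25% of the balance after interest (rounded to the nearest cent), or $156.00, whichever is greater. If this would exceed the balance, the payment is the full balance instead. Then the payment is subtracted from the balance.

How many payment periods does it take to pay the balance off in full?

12

# | Opening | Interest | Payment | End bal
1 | $4,007.79 | $84.16 | $1,022.99 | $3,068.96
2 | $3,068.96 | $64.45 | $783.35 | $2,350.06
3 | $2,350.06 | $49.35 | $599.85 | $1,799.56
4 | $1,799.56 | $37.79 | $459.34 | $1,378.01
5 | $1,378.01 | $28.94 | $351.74 | $1,055.21
6 | $1,055.21 | $22.16 | $269.34 | $808.03
7 | $808.03 | $16.97 | $206.25 | $618.75
8 | $618.75 | $12.99 | $157.94 | $473.80
9 | $473.80 | $9.95 | $156.00 | $327.75
10 | $327.75 | $6.88 | $156.00 | $178.63
11 | $178.63 | $3.75 | $156.00 | $26.38
12 | $26.38 | $0.55 | $26.93 | $0.00
Balance reaches $0.00 in payment period 12.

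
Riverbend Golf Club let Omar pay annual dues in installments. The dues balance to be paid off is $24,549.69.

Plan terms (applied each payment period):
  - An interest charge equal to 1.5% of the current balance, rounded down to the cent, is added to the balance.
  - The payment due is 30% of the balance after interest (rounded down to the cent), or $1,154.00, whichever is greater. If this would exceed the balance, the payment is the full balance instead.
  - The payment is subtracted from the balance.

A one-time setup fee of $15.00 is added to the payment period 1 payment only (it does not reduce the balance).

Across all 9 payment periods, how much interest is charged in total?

$1,200.40

Payment period 1: $24,549.69 +$368.24 interest = $24,917.93; pay $7,475.37 (+ $15.00 fee) → $17,442.56
Payment period 2: $17,442.56 +$261.63 interest = $17,704.19; pay $5,311.25 → $12,392.94
Payment period 3: $12,392.94 +$185.89 interest = $12,578.83; pay $3,773.64 → $8,805.19
Payment period 4: $8,805.19 +$132.07 interest = $8,937.26; pay $2,681.17 → $6,256.09
Payment period 5: $6,256.09 +$93.84 interest = $6,349.93; pay $1,904.97 → $4,444.96
Payment period 6: $4,444.96 +$66.67 interest = $4,511.63; pay $1,353.48 → $3,158.15
Payment period 7: $3,158.15 +$47.37 interest = $3,205.52; pay $1,154.00 → $2,051.52
Payment period 8: $2,051.52 +$30.77 interest = $2,082.29; pay $1,154.00 → $928.29
Payment period 9: $928.29 +$13.92 interest = $942.21; pay $942.21 → $0.00
Total interest: $368.24 + $261.63 + $185.89 + $132.07 + $93.84 + $66.67 + $47.37 + $30.77 + $13.92 = $1,200.40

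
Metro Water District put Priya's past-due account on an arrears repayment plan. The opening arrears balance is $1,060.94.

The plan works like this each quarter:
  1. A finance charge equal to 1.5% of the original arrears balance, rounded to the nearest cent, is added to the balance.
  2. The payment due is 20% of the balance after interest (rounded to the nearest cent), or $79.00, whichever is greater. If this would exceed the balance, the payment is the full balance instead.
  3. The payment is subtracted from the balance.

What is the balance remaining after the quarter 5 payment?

Quarter 1: opening $1,060.94; interest $15.91 → $1,076.85; payment $215.37; balance $861.48
Quarter 2: opening $861.48; interest $15.91 → $877.39; payment $175.48; balance $701.91
Quarter 3: opening $701.91; interest $15.91 → $717.82; payment $143.56; balance $574.26
Quarter 4: opening $574.26; interest $15.91 → $590.17; payment $118.03; balance $472.14
Quarter 5: opening $472.14; interest $15.91 → $488.05; payment $97.61; balance $390.44

$390.44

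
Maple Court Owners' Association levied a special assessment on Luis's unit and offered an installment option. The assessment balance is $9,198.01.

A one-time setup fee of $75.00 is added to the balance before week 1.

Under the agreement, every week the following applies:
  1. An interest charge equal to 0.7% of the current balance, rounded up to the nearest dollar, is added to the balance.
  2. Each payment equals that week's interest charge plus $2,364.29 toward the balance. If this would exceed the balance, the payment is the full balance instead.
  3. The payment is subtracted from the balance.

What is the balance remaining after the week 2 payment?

$4,544.43

Week 1: $9,273.01 +$65.00 interest = $9,338.01; pay $2,429.29 → $6,908.72
Week 2: $6,908.72 +$49.00 interest = $6,957.72; pay $2,413.29 → $4,544.43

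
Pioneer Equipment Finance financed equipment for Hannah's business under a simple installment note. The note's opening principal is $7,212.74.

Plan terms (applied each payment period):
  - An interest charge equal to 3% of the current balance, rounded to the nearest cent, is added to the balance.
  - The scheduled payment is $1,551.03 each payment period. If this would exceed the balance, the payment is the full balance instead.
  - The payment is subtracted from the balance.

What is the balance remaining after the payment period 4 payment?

$1,629.06

Payment period 1: opening $7,212.74; interest $216.38 → $7,429.12; payment $1,551.03; balance $5,878.09
Payment period 2: opening $5,878.09; interest $176.34 → $6,054.43; payment $1,551.03; balance $4,503.40
Payment period 3: opening $4,503.40; interest $135.10 → $4,638.50; payment $1,551.03; balance $3,087.47
Payment period 4: opening $3,087.47; interest $92.62 → $3,180.09; payment $1,551.03; balance $1,629.06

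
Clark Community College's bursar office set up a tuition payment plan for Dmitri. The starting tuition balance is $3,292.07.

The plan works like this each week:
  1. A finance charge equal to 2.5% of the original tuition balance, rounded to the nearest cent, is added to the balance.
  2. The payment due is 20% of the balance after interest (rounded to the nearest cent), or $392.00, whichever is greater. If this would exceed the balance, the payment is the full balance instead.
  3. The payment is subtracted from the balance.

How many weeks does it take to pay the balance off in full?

# | Opening | Interest | Payment | End bal
1 | $3,292.07 | $82.30 | $674.87 | $2,699.50
2 | $2,699.50 | $82.30 | $556.36 | $2,225.44
3 | $2,225.44 | $82.30 | $461.55 | $1,846.19
4 | $1,846.19 | $82.30 | $392.00 | $1,536.49
5 | $1,536.49 | $82.30 | $392.00 | $1,226.79
6 | $1,226.79 | $82.30 | $392.00 | $917.09
7 | $917.09 | $82.30 | $392.00 | $607.39
8 | $607.39 | $82.30 | $392.00 | $297.69
9 | $297.69 | $82.30 | $379.99 | $0.00
Balance reaches $0.00 in week 9.

9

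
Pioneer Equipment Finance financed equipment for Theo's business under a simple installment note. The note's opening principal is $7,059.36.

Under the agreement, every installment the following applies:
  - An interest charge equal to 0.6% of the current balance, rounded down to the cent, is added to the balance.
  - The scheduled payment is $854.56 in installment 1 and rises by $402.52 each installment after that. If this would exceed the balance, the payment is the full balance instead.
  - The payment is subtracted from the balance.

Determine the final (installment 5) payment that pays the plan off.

Installment 1: opening $7,059.36; interest $42.35 → $7,101.71; payment $854.56; balance $6,247.15
Installment 2: opening $6,247.15; interest $37.48 → $6,284.63; payment $1,257.08; balance $5,027.55
Installment 3: opening $5,027.55; interest $30.16 → $5,057.71; payment $1,659.60; balance $3,398.11
Installment 4: opening $3,398.11; interest $20.38 → $3,418.49; payment $2,062.12; balance $1,356.37
Installment 5: opening $1,356.37; interest $8.13 → $1,364.50; payment $1,364.50; balance $0.00

$1,364.50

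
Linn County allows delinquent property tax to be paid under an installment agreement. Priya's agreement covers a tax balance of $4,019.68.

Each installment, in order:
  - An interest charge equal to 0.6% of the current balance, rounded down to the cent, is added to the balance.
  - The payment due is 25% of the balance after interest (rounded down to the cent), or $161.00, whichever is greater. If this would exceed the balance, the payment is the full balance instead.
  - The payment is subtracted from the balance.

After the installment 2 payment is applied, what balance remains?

Installment 1: opening $4,019.68; interest $24.11 → $4,043.79; payment $1,010.94; balance $3,032.85
Installment 2: opening $3,032.85; interest $18.19 → $3,051.04; payment $762.76; balance $2,288.28

$2,288.28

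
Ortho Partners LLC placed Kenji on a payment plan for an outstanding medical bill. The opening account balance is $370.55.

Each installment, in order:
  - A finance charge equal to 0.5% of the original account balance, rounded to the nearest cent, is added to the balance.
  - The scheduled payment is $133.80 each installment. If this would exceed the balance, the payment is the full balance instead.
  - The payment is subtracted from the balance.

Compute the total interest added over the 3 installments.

$5.55

Installment 1: opening $370.55; interest $1.85 → $372.40; payment $133.80; balance $238.60
Installment 2: opening $238.60; interest $1.85 → $240.45; payment $133.80; balance $106.65
Installment 3: opening $106.65; interest $1.85 → $108.50; payment $108.50; balance $0.00
Total interest: $1.85 + $1.85 + $1.85 = $5.55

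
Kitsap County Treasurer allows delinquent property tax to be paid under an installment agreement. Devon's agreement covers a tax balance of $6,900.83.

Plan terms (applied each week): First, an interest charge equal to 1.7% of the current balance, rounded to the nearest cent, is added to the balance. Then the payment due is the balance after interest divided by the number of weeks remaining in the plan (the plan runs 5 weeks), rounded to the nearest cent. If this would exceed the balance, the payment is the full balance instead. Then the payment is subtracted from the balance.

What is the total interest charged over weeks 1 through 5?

# | Opening | Interest | Payment | End bal
1 | $6,900.83 | $117.31 | $1,403.63 | $5,614.51
2 | $5,614.51 | $95.45 | $1,427.49 | $4,282.47
3 | $4,282.47 | $72.80 | $1,451.76 | $2,903.51
4 | $2,903.51 | $49.36 | $1,476.44 | $1,476.43
5 | $1,476.43 | $25.10 | $1,501.53 | $0.00
Total interest: $117.31 + $95.45 + $72.80 + $49.36 + $25.10 = $360.02

$360.02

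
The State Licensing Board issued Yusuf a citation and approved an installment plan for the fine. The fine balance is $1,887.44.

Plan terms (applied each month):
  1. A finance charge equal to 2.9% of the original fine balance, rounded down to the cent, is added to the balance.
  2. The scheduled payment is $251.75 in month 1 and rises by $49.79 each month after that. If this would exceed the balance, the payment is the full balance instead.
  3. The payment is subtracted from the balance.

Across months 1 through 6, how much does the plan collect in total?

Month 1: opening $1,887.44; interest $54.73 → $1,942.17; payment $251.75; balance $1,690.42
Month 2: opening $1,690.42; interest $54.73 → $1,745.15; payment $301.54; balance $1,443.61
Month 3: opening $1,443.61; interest $54.73 → $1,498.34; payment $351.33; balance $1,147.01
Month 4: opening $1,147.01; interest $54.73 → $1,201.74; payment $401.12; balance $800.62
Month 5: opening $800.62; interest $54.73 → $855.35; payment $450.91; balance $404.44
Month 6: opening $404.44; interest $54.73 → $459.17; payment $459.17; balance $0.00
Total paid: $2,215.82

$2,215.82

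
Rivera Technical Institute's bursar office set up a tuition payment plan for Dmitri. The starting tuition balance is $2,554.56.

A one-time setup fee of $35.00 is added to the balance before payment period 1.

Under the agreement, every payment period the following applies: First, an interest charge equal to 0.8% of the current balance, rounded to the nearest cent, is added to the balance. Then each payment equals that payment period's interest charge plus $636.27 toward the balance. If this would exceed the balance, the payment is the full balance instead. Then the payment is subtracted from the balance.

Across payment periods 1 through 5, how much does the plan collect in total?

Payment period 1: opening $2,589.56; interest $20.72 → $2,610.28; payment $656.99; balance $1,953.29
Payment period 2: opening $1,953.29; interest $15.63 → $1,968.92; payment $651.90; balance $1,317.02
Payment period 3: opening $1,317.02; interest $10.54 → $1,327.56; payment $646.81; balance $680.75
Payment period 4: opening $680.75; interest $5.45 → $686.20; payment $641.72; balance $44.48
Payment period 5: opening $44.48; interest $0.36 → $44.84; payment $44.84; balance $0.00
Total paid: $2,642.26

$2,642.26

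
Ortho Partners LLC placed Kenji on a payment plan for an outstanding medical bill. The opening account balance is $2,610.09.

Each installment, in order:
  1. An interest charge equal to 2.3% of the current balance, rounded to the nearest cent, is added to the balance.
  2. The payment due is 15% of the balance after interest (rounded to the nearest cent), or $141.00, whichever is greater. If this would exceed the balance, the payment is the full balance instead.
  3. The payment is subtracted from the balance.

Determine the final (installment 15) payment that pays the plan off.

Installment 1: $2,610.09 +$60.03 interest = $2,670.12; pay $400.52 → $2,269.60
Installment 2: $2,269.60 +$52.20 interest = $2,321.80; pay $348.27 → $1,973.53
Installment 3: $1,973.53 +$45.39 interest = $2,018.92; pay $302.84 → $1,716.08
Installment 4: $1,716.08 +$39.47 interest = $1,755.55; pay $263.33 → $1,492.22
Installment 5: $1,492.22 +$34.32 interest = $1,526.54; pay $228.98 → $1,297.56
Installment 6: $1,297.56 +$29.84 interest = $1,327.40; pay $199.11 → $1,128.29
Installment 7: $1,128.29 +$25.95 interest = $1,154.24; pay $173.14 → $981.10
Installment 8: $981.10 +$22.57 interest = $1,003.67; pay $150.55 → $853.12
Installment 9: $853.12 +$19.62 interest = $872.74; pay $141.00 → $731.74
Installment 10: $731.74 +$16.83 interest = $748.57; pay $141.00 → $607.57
Installment 11: $607.57 +$13.97 interest = $621.54; pay $141.00 → $480.54
Installment 12: $480.54 +$11.05 interest = $491.59; pay $141.00 → $350.59
Installment 13: $350.59 +$8.06 interest = $358.65; pay $141.00 → $217.65
Installment 14: $217.65 +$5.01 interest = $222.66; pay $141.00 → $81.66
Installment 15: $81.66 +$1.88 interest = $83.54; pay $83.54 → $0.00

$83.54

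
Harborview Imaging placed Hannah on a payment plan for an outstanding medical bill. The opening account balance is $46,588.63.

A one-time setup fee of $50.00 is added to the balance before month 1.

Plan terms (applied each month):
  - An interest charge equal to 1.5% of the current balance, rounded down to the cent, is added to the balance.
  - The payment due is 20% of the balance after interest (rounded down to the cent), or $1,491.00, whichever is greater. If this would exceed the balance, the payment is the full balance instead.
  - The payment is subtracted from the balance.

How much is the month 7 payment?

$2,713.80

# | Opening | Interest | Payment | End bal
1 | $46,638.63 | $699.57 | $9,467.64 | $37,870.56
2 | $37,870.56 | $568.05 | $7,687.72 | $30,750.89
3 | $30,750.89 | $461.26 | $6,242.43 | $24,969.72
4 | $24,969.72 | $374.54 | $5,068.85 | $20,275.41
5 | $20,275.41 | $304.13 | $4,115.90 | $16,463.64
6 | $16,463.64 | $246.95 | $3,342.11 | $13,368.48
7 | $13,368.48 | $200.52 | $2,713.80 | $10,855.20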